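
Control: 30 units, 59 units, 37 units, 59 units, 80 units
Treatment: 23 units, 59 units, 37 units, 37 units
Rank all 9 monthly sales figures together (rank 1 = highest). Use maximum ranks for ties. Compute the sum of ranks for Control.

Sorted (descending): 80, 59, 59, 59, 37, 37, 37, 30, 23
The 3 values of 59 occupy positions 2–4 → each gets rank 4.
The 3 values of 37 occupy positions 5–7 → each gets rank 7.
Control values → pooled ranks: 30→8, 59→4, 37→7, 59→4, 80→1
Rank sum = 8 + 4 + 7 + 4 + 1 = 24

24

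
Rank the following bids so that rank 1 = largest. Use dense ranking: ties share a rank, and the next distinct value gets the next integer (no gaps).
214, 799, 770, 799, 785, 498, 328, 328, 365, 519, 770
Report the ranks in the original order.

8, 1, 3, 1, 2, 5, 7, 7, 6, 4, 3

Sorted (descending): 799, 799, 785, 770, 770, 519, 498, 365, 328, 328, 214
The 2 values of 799 share dense rank 1.
The 2 values of 770 share dense rank 3.
The 2 values of 328 share dense rank 7.
Remaining distinct values take the next consecutive integers.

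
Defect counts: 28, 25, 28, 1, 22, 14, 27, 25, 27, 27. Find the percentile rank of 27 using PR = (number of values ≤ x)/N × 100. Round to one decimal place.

N = 10.
Strictly below 27: 5. Equal to 27: 3.
PR = 8/10 × 100 = 80.0

80.0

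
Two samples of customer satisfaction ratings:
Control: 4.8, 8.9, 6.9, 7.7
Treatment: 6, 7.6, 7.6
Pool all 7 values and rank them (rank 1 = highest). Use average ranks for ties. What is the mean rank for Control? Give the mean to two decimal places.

3.75

Sorted (descending): 8.9, 7.7, 7.6, 7.6, 6.9, 6, 4.8
The 2 values of 7.6 occupy positions 3–4 → average rank (3+4)/2 = 3.5.
Control values → pooled ranks: 4.8→7, 8.9→1, 6.9→5, 7.7→2
Mean rank = (7 + 1 + 5 + 2) / 4 = 3.75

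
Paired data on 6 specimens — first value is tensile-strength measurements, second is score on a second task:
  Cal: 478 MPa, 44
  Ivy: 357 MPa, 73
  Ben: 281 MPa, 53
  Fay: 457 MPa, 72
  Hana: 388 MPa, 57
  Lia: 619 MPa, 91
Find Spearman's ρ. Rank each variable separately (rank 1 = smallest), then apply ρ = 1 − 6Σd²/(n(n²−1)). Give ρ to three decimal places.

0.257

Ranks of variable 1: 5, 2, 1, 4, 3, 6
Ranks of variable 2: 1, 5, 2, 4, 3, 6
d = r₁ − r₂: 4, -3, -1, 0, 0, 0
d²: 16, 9, 1, 0, 0, 0; Σd² = 26
ρ = 1 − 6·26/(6·35) = 1 − 156/210 = 0.257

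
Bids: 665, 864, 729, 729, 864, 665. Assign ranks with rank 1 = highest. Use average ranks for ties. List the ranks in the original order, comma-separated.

Sorted (descending): 864, 864, 729, 729, 665, 665
The 2 values of 864 occupy positions 1–2 → average rank (1+2)/2 = 1.5.
The 2 values of 729 occupy positions 3–4 → average rank (3+4)/2 = 3.5.
The 2 values of 665 occupy positions 5–6 → average rank (5+6)/2 = 5.5.

5.5, 1.5, 3.5, 3.5, 1.5, 5.5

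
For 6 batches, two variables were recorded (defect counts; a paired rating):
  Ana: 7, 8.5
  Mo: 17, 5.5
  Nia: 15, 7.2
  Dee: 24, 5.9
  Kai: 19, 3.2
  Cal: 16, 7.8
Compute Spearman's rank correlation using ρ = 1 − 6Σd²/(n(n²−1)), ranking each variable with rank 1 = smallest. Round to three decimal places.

-0.771

Ranks of variable 1: 1, 4, 2, 6, 5, 3
Ranks of variable 2: 6, 2, 4, 3, 1, 5
d = r₁ − r₂: -5, 2, -2, 3, 4, -2
d²: 25, 4, 4, 9, 16, 4; Σd² = 62
ρ = 1 − 6·62/(6·35) = 1 − 372/210 = -0.771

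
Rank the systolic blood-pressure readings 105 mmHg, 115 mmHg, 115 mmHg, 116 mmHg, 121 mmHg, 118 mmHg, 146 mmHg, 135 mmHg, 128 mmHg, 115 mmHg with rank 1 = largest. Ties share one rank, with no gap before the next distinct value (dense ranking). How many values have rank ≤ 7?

Sorted (descending): 146, 135, 128, 121, 118, 116, 115, 115, 115, 105
The 3 values of 115 share dense rank 7.
Remaining distinct values take the next consecutive integers.
Ranks ≤ 7: {1, 2, 3, 4, 5, 6, 7, 7, 7} → 9 values.

9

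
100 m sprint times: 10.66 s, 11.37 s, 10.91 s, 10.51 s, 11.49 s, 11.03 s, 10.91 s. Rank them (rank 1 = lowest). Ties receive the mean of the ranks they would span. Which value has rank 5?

11.03

Sorted (ascending): 10.51, 10.66, 10.91, 10.91, 11.03, 11.37, 11.49
The 2 values of 10.91 occupy positions 3–4 → average rank (3+4)/2 = 3.5.
Rank 5 → value 11.03.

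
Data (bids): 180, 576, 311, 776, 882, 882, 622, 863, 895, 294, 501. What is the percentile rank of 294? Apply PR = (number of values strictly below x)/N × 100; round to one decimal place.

N = 11.
Strictly below 294: 1. Equal to 294: 1.
PR = 1/11 × 100 = 9.1

9.1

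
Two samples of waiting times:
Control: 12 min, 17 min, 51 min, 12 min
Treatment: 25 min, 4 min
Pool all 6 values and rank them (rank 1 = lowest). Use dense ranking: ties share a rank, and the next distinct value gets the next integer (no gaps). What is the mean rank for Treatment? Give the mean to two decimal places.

2.50

Sorted (ascending): 4, 12, 12, 17, 25, 51
The 2 values of 12 share dense rank 2.
Remaining distinct values take the next consecutive integers.
Treatment values → pooled ranks: 25→4, 4→1
Mean rank = (4 + 1) / 2 = 2.50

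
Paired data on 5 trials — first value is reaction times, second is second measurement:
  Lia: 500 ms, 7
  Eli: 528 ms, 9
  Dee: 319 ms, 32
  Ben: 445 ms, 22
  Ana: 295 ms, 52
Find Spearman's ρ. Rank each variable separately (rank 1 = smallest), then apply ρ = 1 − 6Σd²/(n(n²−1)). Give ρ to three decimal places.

Ranks of variable 1: 4, 5, 2, 3, 1
Ranks of variable 2: 1, 2, 4, 3, 5
d = r₁ − r₂: 3, 3, -2, 0, -4
d²: 9, 9, 4, 0, 16; Σd² = 38
ρ = 1 − 6·38/(5·24) = 1 − 228/120 = -0.900

-0.900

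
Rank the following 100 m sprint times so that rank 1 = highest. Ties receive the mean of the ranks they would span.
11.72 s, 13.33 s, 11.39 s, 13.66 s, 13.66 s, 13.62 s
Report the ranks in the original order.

Sorted (descending): 13.66, 13.66, 13.62, 13.33, 11.72, 11.39
The 2 values of 13.66 occupy positions 1–2 → average rank (1+2)/2 = 1.5.

5, 4, 6, 1.5, 1.5, 3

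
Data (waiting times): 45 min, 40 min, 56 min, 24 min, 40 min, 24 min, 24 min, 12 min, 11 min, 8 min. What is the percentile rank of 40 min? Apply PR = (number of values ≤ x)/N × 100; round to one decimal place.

80.0

N = 10.
Strictly below 40: 6. Equal to 40: 2.
PR = 8/10 × 100 = 80.0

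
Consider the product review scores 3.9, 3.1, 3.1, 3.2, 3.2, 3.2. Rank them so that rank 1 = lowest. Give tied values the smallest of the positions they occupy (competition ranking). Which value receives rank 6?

Sorted (ascending): 3.1, 3.1, 3.2, 3.2, 3.2, 3.9
The 2 values of 3.1 occupy positions 1–2 → each gets rank 1.
The 3 values of 3.2 occupy positions 3–5 → each gets rank 3.
Rank 6 → value 3.9.

3.9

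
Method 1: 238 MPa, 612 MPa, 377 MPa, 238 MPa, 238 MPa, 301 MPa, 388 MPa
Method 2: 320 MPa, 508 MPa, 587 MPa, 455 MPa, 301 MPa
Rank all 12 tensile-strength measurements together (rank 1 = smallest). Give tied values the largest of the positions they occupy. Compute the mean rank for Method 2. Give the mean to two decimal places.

Sorted (ascending): 238, 238, 238, 301, 301, 320, 377, 388, 455, 508, 587, 612
The 3 values of 238 occupy positions 1–3 → each gets rank 3.
The 2 values of 301 occupy positions 4–5 → each gets rank 5.
Method 2 values → pooled ranks: 320→6, 508→10, 587→11, 455→9, 301→5
Mean rank = (6 + 10 + 11 + 9 + 5) / 5 = 8.20

8.20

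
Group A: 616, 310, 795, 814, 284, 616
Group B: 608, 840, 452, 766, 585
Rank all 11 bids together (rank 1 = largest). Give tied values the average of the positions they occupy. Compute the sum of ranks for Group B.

29

Sorted (descending): 840, 814, 795, 766, 616, 616, 608, 585, 452, 310, 284
The 2 values of 616 occupy positions 5–6 → average rank (5+6)/2 = 5.5.
Group B values → pooled ranks: 608→7, 840→1, 452→9, 766→4, 585→8
Rank sum = 7 + 1 + 9 + 4 + 8 = 29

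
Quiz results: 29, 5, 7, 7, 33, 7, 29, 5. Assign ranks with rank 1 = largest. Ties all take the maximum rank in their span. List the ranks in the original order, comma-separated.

3, 8, 6, 6, 1, 6, 3, 8

Sorted (descending): 33, 29, 29, 7, 7, 7, 5, 5
The 2 values of 29 occupy positions 2–3 → each gets rank 3.
The 3 values of 7 occupy positions 4–6 → each gets rank 6.
The 2 values of 5 occupy positions 7–8 → each gets rank 8.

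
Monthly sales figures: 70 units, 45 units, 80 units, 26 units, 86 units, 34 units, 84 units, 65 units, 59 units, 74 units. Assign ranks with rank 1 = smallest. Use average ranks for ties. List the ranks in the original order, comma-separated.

6, 3, 8, 1, 10, 2, 9, 5, 4, 7

Sorted (ascending): 26, 34, 45, 59, 65, 70, 74, 80, 84, 86
No ties — each value takes its position as its rank.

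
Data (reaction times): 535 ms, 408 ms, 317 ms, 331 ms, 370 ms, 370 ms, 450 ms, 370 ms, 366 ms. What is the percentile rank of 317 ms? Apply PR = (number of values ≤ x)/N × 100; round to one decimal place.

N = 9.
Strictly below 317: 0. Equal to 317: 1.
PR = 1/9 × 100 = 11.1

11.1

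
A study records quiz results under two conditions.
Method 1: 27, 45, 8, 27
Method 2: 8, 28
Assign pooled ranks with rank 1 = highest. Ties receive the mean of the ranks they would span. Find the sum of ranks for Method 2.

7.5

Sorted (descending): 45, 28, 27, 27, 8, 8
The 2 values of 27 occupy positions 3–4 → average rank (3+4)/2 = 3.5.
The 2 values of 8 occupy positions 5–6 → average rank (5+6)/2 = 5.5.
Method 2 values → pooled ranks: 8→5.5, 28→2
Rank sum = 5.5 + 2 = 7.5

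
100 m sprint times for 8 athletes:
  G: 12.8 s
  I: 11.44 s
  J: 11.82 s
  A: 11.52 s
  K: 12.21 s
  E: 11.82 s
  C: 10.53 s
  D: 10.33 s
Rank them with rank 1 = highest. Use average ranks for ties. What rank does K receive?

Sorted (descending): 12.8, 12.21, 11.82, 11.82, 11.52, 11.44, 10.53, 10.33
The 2 values of 11.82 occupy positions 3–4 → average rank (3+4)/2 = 3.5.
K has value 12.21 s → rank 2.

2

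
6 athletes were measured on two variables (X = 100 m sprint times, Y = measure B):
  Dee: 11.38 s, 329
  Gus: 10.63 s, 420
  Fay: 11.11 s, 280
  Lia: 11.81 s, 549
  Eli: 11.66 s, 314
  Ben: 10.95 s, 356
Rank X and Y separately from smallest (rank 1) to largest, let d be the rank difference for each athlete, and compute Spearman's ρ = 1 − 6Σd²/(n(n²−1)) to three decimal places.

Ranks of variable 1: 4, 1, 3, 6, 5, 2
Ranks of variable 2: 3, 5, 1, 6, 2, 4
d = r₁ − r₂: 1, -4, 2, 0, 3, -2
d²: 1, 16, 4, 0, 9, 4; Σd² = 34
ρ = 1 − 6·34/(6·35) = 1 − 204/210 = 0.029

0.029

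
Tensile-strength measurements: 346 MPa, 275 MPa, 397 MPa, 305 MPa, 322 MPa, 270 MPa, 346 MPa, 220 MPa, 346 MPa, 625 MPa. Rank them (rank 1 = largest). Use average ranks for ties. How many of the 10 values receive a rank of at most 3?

2

Sorted (descending): 625, 397, 346, 346, 346, 322, 305, 275, 270, 220
The 3 values of 346 occupy positions 3–5 → average rank 4.
Ranks ≤ 3: {1, 2} → 2 values.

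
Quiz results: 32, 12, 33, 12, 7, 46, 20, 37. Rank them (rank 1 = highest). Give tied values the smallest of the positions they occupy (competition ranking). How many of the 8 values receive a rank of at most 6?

7

Sorted (descending): 46, 37, 33, 32, 20, 12, 12, 7
The 2 values of 12 occupy positions 6–7 → each gets rank 6.
Ranks ≤ 6: {1, 2, 3, 4, 5, 6, 6} → 7 values.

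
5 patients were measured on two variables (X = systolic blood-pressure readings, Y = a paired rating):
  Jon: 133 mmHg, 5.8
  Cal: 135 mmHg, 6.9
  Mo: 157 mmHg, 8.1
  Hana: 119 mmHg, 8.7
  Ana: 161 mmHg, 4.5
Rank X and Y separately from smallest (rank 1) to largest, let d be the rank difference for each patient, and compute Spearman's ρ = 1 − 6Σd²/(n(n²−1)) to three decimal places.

Ranks of variable 1: 2, 3, 4, 1, 5
Ranks of variable 2: 2, 3, 4, 5, 1
d = r₁ − r₂: 0, 0, 0, -4, 4
d²: 0, 0, 0, 16, 16; Σd² = 32
ρ = 1 − 6·32/(5·24) = 1 − 192/120 = -0.600

-0.600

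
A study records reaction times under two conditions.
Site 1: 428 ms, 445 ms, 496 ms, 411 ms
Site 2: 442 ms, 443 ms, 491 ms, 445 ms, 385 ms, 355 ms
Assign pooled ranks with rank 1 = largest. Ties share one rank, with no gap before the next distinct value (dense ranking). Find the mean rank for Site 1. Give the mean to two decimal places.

4.25

Sorted (descending): 496, 491, 445, 445, 443, 442, 428, 411, 385, 355
The 2 values of 445 share dense rank 3.
Remaining distinct values take the next consecutive integers.
Site 1 values → pooled ranks: 428→6, 445→3, 496→1, 411→7
Mean rank = (6 + 3 + 1 + 7) / 4 = 4.25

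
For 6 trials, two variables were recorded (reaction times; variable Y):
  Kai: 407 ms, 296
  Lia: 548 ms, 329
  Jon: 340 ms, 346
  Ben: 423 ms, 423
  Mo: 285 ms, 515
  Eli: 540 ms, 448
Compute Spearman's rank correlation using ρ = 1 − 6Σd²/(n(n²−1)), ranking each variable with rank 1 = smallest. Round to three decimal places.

Ranks of variable 1: 3, 6, 2, 4, 1, 5
Ranks of variable 2: 1, 2, 3, 4, 6, 5
d = r₁ − r₂: 2, 4, -1, 0, -5, 0
d²: 4, 16, 1, 0, 25, 0; Σd² = 46
ρ = 1 − 6·46/(6·35) = 1 − 276/210 = -0.314

-0.314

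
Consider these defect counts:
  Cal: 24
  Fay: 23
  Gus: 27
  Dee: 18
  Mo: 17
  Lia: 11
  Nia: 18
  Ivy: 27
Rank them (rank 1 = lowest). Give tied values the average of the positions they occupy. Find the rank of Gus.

7.5

Sorted (ascending): 11, 17, 18, 18, 23, 24, 27, 27
The 2 values of 18 occupy positions 3–4 → average rank (3+4)/2 = 3.5.
The 2 values of 27 occupy positions 7–8 → average rank (7+8)/2 = 7.5.
Gus has value 27 → rank 7.5.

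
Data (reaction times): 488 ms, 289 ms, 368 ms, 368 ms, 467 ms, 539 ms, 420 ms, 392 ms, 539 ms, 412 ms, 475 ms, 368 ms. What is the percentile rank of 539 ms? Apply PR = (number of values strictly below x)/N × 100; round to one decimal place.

83.3

N = 12.
Strictly below 539: 10. Equal to 539: 2.
PR = 10/12 × 100 = 83.3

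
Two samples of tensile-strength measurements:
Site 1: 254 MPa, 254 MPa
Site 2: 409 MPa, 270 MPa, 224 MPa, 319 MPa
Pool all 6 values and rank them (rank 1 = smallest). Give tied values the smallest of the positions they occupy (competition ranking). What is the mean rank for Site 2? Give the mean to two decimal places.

4.00

Sorted (ascending): 224, 254, 254, 270, 319, 409
The 2 values of 254 occupy positions 2–3 → each gets rank 2.
Site 2 values → pooled ranks: 409→6, 270→4, 224→1, 319→5
Mean rank = (6 + 4 + 1 + 5) / 4 = 4.00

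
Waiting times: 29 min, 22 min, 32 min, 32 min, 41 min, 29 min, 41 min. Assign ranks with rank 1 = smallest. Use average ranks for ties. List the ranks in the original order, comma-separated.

2.5, 1, 4.5, 4.5, 6.5, 2.5, 6.5

Sorted (ascending): 22, 29, 29, 32, 32, 41, 41
The 2 values of 29 occupy positions 2–3 → average rank (2+3)/2 = 2.5.
The 2 values of 32 occupy positions 4–5 → average rank (4+5)/2 = 4.5.
The 2 values of 41 occupy positions 6–7 → average rank (6+7)/2 = 6.5.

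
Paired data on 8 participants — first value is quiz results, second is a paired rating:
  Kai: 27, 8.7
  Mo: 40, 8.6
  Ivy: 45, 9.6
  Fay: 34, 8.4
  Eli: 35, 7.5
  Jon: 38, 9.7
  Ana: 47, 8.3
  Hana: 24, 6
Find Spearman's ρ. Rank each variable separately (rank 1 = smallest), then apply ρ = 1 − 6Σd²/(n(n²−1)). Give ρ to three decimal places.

Ranks of variable 1: 2, 6, 7, 3, 4, 5, 8, 1
Ranks of variable 2: 6, 5, 7, 4, 2, 8, 3, 1
d = r₁ − r₂: -4, 1, 0, -1, 2, -3, 5, 0
d²: 16, 1, 0, 1, 4, 9, 25, 0; Σd² = 56
ρ = 1 − 6·56/(8·63) = 1 − 336/504 = 0.333

0.333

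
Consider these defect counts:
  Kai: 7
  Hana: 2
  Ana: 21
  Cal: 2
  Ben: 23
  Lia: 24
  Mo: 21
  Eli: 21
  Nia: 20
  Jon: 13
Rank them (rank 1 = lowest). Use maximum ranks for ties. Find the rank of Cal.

2

Sorted (ascending): 2, 2, 7, 13, 20, 21, 21, 21, 23, 24
The 2 values of 2 occupy positions 1–2 → each gets rank 2.
The 3 values of 21 occupy positions 6–8 → each gets rank 8.
Cal has value 2 → rank 2.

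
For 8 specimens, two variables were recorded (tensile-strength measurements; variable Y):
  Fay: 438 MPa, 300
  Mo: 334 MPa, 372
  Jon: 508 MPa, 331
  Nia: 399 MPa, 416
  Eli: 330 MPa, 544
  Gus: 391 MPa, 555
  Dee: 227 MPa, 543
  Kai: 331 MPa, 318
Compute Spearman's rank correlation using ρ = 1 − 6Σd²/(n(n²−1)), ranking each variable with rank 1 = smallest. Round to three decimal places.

Ranks of variable 1: 7, 4, 8, 6, 2, 5, 1, 3
Ranks of variable 2: 1, 4, 3, 5, 7, 8, 6, 2
d = r₁ − r₂: 6, 0, 5, 1, -5, -3, -5, 1
d²: 36, 0, 25, 1, 25, 9, 25, 1; Σd² = 122
ρ = 1 − 6·122/(8·63) = 1 − 732/504 = -0.452

-0.452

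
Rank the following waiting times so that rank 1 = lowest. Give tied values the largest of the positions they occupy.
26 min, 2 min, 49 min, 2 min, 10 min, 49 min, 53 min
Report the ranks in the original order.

Sorted (ascending): 2, 2, 10, 26, 49, 49, 53
The 2 values of 2 occupy positions 1–2 → each gets rank 2.
The 2 values of 49 occupy positions 5–6 → each gets rank 6.

4, 2, 6, 2, 3, 6, 7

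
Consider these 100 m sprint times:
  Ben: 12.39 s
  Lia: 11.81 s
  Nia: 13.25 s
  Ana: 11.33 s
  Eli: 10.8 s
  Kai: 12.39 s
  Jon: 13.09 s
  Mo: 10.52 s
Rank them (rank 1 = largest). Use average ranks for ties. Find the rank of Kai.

Sorted (descending): 13.25, 13.09, 12.39, 12.39, 11.81, 11.33, 10.8, 10.52
The 2 values of 12.39 occupy positions 3–4 → average rank (3+4)/2 = 3.5.
Kai has value 12.39 s → rank 3.5.

3.5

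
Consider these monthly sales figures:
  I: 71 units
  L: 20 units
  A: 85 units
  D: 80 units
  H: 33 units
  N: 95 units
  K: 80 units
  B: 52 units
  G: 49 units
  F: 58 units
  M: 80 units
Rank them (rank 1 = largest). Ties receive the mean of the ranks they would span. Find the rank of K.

Sorted (descending): 95, 85, 80, 80, 80, 71, 58, 52, 49, 33, 20
The 3 values of 80 occupy positions 3–5 → average rank 4.
K has value 80 units → rank 4.

4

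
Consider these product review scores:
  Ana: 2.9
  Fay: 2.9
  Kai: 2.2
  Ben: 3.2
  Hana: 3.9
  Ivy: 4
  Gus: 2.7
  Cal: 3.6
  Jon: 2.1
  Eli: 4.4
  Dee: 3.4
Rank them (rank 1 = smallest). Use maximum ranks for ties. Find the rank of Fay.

Sorted (ascending): 2.1, 2.2, 2.7, 2.9, 2.9, 3.2, 3.4, 3.6, 3.9, 4, 4.4
The 2 values of 2.9 occupy positions 4–5 → each gets rank 5.
Fay has value 2.9 → rank 5.

5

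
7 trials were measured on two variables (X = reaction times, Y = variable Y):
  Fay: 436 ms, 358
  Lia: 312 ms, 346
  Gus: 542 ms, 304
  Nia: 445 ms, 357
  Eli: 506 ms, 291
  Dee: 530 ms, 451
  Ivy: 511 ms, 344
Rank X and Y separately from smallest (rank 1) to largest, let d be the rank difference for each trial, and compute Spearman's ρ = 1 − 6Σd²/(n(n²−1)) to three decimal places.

Ranks of variable 1: 2, 1, 7, 3, 4, 6, 5
Ranks of variable 2: 6, 4, 2, 5, 1, 7, 3
d = r₁ − r₂: -4, -3, 5, -2, 3, -1, 2
d²: 16, 9, 25, 4, 9, 1, 4; Σd² = 68
ρ = 1 − 6·68/(7·48) = 1 − 408/336 = -0.214

-0.214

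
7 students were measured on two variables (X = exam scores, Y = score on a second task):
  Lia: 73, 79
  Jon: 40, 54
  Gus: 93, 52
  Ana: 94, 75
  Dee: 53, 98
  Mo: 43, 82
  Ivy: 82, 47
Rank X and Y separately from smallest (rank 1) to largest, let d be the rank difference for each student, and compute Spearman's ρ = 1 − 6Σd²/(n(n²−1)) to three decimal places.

-0.393

Ranks of variable 1: 4, 1, 6, 7, 3, 2, 5
Ranks of variable 2: 5, 3, 2, 4, 7, 6, 1
d = r₁ − r₂: -1, -2, 4, 3, -4, -4, 4
d²: 1, 4, 16, 9, 16, 16, 16; Σd² = 78
ρ = 1 − 6·78/(7·48) = 1 − 468/336 = -0.393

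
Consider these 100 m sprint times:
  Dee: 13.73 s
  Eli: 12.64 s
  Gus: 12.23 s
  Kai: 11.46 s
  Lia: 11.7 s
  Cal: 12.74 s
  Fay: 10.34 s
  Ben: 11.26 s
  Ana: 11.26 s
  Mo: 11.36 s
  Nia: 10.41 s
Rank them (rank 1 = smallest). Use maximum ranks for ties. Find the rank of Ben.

Sorted (ascending): 10.34, 10.41, 11.26, 11.26, 11.36, 11.46, 11.7, 12.23, 12.64, 12.74, 13.73
The 2 values of 11.26 occupy positions 3–4 → each gets rank 4.
Ben has value 11.26 s → rank 4.

4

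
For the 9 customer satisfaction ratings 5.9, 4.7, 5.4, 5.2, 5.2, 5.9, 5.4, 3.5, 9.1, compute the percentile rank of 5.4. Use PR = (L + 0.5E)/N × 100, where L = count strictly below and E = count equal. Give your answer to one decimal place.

55.6

N = 9.
Strictly below 5.4: 4. Equal to 5.4: 2.
PR = (4 + 0.5·2)/9 × 100 = 55.6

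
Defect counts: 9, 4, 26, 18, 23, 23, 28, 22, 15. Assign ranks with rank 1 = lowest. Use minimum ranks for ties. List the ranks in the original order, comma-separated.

Sorted (ascending): 4, 9, 15, 18, 22, 23, 23, 26, 28
The 2 values of 23 occupy positions 6–7 → each gets rank 6.

2, 1, 8, 4, 6, 6, 9, 5, 3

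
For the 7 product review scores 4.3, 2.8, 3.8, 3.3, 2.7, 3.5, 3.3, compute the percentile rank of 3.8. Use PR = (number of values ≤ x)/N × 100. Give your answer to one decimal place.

N = 7.
Strictly below 3.8: 5. Equal to 3.8: 1.
PR = 6/7 × 100 = 85.7

85.7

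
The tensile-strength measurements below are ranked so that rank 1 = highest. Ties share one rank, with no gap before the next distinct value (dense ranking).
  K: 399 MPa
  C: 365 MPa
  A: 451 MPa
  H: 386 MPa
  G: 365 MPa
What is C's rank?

Sorted (descending): 451, 399, 386, 365, 365
The 2 values of 365 share dense rank 4.
Remaining distinct values take the next consecutive integers.
C has value 365 MPa → rank 4.

4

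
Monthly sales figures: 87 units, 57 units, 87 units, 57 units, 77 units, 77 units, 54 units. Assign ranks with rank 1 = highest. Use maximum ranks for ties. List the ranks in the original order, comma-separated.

2, 6, 2, 6, 4, 4, 7

Sorted (descending): 87, 87, 77, 77, 57, 57, 54
The 2 values of 87 occupy positions 1–2 → each gets rank 2.
The 2 values of 77 occupy positions 3–4 → each gets rank 4.
The 2 values of 57 occupy positions 5–6 → each gets rank 6.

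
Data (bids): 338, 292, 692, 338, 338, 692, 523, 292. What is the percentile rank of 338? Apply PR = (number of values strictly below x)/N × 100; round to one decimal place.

N = 8.
Strictly below 338: 2. Equal to 338: 3.
PR = 2/8 × 100 = 25.0

25.0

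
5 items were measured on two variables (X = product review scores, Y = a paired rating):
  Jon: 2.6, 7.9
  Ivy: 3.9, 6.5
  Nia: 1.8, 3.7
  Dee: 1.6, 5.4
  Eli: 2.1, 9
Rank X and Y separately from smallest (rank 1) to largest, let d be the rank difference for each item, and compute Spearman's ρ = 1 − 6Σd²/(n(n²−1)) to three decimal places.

0.500

Ranks of variable 1: 4, 5, 2, 1, 3
Ranks of variable 2: 4, 3, 1, 2, 5
d = r₁ − r₂: 0, 2, 1, -1, -2
d²: 0, 4, 1, 1, 4; Σd² = 10
ρ = 1 − 6·10/(5·24) = 1 − 60/120 = 0.500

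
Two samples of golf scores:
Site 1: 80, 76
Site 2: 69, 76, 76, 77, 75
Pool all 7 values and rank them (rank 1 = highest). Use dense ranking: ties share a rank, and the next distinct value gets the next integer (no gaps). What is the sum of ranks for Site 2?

Sorted (descending): 80, 77, 76, 76, 76, 75, 69
The 3 values of 76 share dense rank 3.
Remaining distinct values take the next consecutive integers.
Site 2 values → pooled ranks: 69→5, 76→3, 76→3, 77→2, 75→4
Rank sum = 5 + 3 + 3 + 2 + 4 = 17

17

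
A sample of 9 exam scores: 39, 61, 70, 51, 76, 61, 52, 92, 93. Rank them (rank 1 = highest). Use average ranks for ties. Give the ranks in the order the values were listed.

9, 5.5, 4, 8, 3, 5.5, 7, 2, 1

Sorted (descending): 93, 92, 76, 70, 61, 61, 52, 51, 39
The 2 values of 61 occupy positions 5–6 → average rank (5+6)/2 = 5.5.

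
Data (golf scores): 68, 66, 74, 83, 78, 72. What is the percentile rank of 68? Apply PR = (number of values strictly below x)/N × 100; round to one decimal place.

16.7

N = 6.
Strictly below 68: 1. Equal to 68: 1.
PR = 1/6 × 100 = 16.7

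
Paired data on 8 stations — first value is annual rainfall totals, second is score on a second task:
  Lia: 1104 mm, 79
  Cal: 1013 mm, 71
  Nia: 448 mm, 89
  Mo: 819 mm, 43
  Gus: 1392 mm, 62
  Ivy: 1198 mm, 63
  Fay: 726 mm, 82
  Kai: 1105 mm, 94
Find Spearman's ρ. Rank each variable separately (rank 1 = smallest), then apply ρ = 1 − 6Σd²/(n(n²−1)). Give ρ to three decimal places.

Ranks of variable 1: 5, 4, 1, 3, 8, 7, 2, 6
Ranks of variable 2: 5, 4, 7, 1, 2, 3, 6, 8
d = r₁ − r₂: 0, 0, -6, 2, 6, 4, -4, -2
d²: 0, 0, 36, 4, 36, 16, 16, 4; Σd² = 112
ρ = 1 − 6·112/(8·63) = 1 − 672/504 = -0.333

-0.333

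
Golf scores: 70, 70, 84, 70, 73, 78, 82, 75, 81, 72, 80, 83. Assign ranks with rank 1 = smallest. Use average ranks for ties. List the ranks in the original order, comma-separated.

2, 2, 12, 2, 5, 7, 10, 6, 9, 4, 8, 11

Sorted (ascending): 70, 70, 70, 72, 73, 75, 78, 80, 81, 82, 83, 84
The 3 values of 70 occupy positions 1–3 → average rank 2.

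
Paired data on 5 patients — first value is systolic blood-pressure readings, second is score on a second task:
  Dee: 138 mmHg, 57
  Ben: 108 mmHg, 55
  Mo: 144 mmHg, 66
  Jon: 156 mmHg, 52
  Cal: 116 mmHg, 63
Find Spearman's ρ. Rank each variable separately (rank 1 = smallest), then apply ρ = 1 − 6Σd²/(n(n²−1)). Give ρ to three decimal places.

Ranks of variable 1: 3, 1, 4, 5, 2
Ranks of variable 2: 3, 2, 5, 1, 4
d = r₁ − r₂: 0, -1, -1, 4, -2
d²: 0, 1, 1, 16, 4; Σd² = 22
ρ = 1 − 6·22/(5·24) = 1 − 132/120 = -0.100

-0.100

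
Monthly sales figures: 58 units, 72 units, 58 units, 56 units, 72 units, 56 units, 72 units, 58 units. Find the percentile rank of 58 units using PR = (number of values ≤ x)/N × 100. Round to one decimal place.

N = 8.
Strictly below 58: 2. Equal to 58: 3.
PR = 5/8 × 100 = 62.5

62.5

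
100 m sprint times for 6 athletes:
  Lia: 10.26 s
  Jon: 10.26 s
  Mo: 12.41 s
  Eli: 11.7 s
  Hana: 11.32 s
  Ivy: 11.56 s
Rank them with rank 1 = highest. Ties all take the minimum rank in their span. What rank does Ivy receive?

Sorted (descending): 12.41, 11.7, 11.56, 11.32, 10.26, 10.26
The 2 values of 10.26 occupy positions 5–6 → each gets rank 5.
Ivy has value 11.56 s → rank 3.

3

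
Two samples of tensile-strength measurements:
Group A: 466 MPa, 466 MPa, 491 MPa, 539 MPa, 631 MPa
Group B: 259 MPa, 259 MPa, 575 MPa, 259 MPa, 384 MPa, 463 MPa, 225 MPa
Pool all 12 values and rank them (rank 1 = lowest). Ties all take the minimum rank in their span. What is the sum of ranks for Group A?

45

Sorted (ascending): 225, 259, 259, 259, 384, 463, 466, 466, 491, 539, 575, 631
The 3 values of 259 occupy positions 2–4 → each gets rank 2.
The 2 values of 466 occupy positions 7–8 → each gets rank 7.
Group A values → pooled ranks: 466→7, 466→7, 491→9, 539→10, 631→12
Rank sum = 7 + 7 + 9 + 10 + 12 = 45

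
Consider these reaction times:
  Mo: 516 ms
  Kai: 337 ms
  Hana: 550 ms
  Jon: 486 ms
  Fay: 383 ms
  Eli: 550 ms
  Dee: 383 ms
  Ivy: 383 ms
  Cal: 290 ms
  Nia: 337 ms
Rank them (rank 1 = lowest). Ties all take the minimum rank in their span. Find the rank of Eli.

9

Sorted (ascending): 290, 337, 337, 383, 383, 383, 486, 516, 550, 550
The 2 values of 337 occupy positions 2–3 → each gets rank 2.
The 3 values of 383 occupy positions 4–6 → each gets rank 4.
The 2 values of 550 occupy positions 9–10 → each gets rank 9.
Eli has value 550 ms → rank 9.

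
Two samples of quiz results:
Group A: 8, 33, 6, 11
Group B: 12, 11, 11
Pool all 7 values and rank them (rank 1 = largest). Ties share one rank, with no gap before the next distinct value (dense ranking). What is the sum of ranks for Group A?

Sorted (descending): 33, 12, 11, 11, 11, 8, 6
The 3 values of 11 share dense rank 3.
Remaining distinct values take the next consecutive integers.
Group A values → pooled ranks: 8→4, 33→1, 6→5, 11→3
Rank sum = 4 + 1 + 5 + 3 = 13

13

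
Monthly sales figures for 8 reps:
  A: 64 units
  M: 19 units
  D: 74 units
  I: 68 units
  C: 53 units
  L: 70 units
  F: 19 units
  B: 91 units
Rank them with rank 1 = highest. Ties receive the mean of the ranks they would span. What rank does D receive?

Sorted (descending): 91, 74, 70, 68, 64, 53, 19, 19
The 2 values of 19 occupy positions 7–8 → average rank (7+8)/2 = 7.5.
D has value 74 units → rank 2.

2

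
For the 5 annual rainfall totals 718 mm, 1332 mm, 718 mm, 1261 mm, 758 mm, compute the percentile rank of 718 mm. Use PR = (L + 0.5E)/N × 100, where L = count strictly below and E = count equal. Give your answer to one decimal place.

20.0

N = 5.
Strictly below 718: 0. Equal to 718: 2.
PR = (0 + 0.5·2)/5 × 100 = 20.0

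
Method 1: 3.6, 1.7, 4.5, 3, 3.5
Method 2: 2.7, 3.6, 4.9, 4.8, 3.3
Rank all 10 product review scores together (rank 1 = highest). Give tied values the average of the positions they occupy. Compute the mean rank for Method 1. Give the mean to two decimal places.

Sorted (descending): 4.9, 4.8, 4.5, 3.6, 3.6, 3.5, 3.3, 3, 2.7, 1.7
The 2 values of 3.6 occupy positions 4–5 → average rank (4+5)/2 = 4.5.
Method 1 values → pooled ranks: 3.6→4.5, 1.7→10, 4.5→3, 3→8, 3.5→6
Mean rank = (4.5 + 10 + 3 + 8 + 6) / 5 = 6.30

6.30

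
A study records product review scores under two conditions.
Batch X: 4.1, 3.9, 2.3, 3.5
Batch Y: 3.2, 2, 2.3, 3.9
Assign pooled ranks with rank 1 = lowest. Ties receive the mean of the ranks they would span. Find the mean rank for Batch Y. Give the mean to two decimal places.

Sorted (ascending): 2, 2.3, 2.3, 3.2, 3.5, 3.9, 3.9, 4.1
The 2 values of 2.3 occupy positions 2–3 → average rank (2+3)/2 = 2.5.
The 2 values of 3.9 occupy positions 6–7 → average rank (6+7)/2 = 6.5.
Batch Y values → pooled ranks: 3.2→4, 2→1, 2.3→2.5, 3.9→6.5
Mean rank = (4 + 1 + 2.5 + 6.5) / 4 = 3.50

3.50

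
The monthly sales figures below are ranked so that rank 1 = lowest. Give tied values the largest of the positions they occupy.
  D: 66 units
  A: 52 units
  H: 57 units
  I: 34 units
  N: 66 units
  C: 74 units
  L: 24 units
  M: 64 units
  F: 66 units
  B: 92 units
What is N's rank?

8

Sorted (ascending): 24, 34, 52, 57, 64, 66, 66, 66, 74, 92
The 3 values of 66 occupy positions 6–8 → each gets rank 8.
N has value 66 units → rank 8.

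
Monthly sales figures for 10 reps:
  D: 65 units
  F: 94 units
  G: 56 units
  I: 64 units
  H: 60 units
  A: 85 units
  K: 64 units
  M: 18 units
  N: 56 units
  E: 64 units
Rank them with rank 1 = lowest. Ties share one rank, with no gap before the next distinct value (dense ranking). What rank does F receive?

Sorted (ascending): 18, 56, 56, 60, 64, 64, 64, 65, 85, 94
The 2 values of 56 share dense rank 2.
The 3 values of 64 share dense rank 4.
Remaining distinct values take the next consecutive integers.
F has value 94 units → rank 7.

7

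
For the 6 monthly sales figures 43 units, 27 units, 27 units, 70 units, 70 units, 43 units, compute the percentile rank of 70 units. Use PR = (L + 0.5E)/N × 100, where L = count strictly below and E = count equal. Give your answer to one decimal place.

N = 6.
Strictly below 70: 4. Equal to 70: 2.
PR = (4 + 0.5·2)/6 × 100 = 83.3

83.3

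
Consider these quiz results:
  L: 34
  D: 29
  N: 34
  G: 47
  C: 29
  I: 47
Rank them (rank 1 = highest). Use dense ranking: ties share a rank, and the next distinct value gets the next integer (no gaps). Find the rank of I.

1

Sorted (descending): 47, 47, 34, 34, 29, 29
The 2 values of 47 share dense rank 1.
The 2 values of 34 share dense rank 2.
The 2 values of 29 share dense rank 3.
I has value 47 → rank 1.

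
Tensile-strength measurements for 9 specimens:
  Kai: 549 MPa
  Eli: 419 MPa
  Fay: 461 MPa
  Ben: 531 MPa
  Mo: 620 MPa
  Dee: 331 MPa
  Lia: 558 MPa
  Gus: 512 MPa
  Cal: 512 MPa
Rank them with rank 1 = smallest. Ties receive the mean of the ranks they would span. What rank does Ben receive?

Sorted (ascending): 331, 419, 461, 512, 512, 531, 549, 558, 620
The 2 values of 512 occupy positions 4–5 → average rank (4+5)/2 = 4.5.
Ben has value 531 MPa → rank 6.

6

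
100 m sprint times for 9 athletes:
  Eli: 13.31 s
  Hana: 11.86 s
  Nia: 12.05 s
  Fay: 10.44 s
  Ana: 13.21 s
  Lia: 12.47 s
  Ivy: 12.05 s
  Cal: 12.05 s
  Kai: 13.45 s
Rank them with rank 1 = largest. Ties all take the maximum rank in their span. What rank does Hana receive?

8

Sorted (descending): 13.45, 13.31, 13.21, 12.47, 12.05, 12.05, 12.05, 11.86, 10.44
The 3 values of 12.05 occupy positions 5–7 → each gets rank 7.
Hana has value 11.86 s → rank 8.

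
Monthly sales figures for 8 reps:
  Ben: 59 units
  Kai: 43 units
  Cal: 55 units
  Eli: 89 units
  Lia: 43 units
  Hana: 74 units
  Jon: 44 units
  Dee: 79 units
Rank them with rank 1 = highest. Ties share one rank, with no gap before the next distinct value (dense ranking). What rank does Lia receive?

Sorted (descending): 89, 79, 74, 59, 55, 44, 43, 43
The 2 values of 43 share dense rank 7.
Remaining distinct values take the next consecutive integers.
Lia has value 43 units → rank 7.

7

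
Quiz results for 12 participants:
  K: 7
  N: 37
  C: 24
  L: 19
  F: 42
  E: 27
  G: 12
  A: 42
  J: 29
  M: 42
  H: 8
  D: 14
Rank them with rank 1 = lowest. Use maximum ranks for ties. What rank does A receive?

Sorted (ascending): 7, 8, 12, 14, 19, 24, 27, 29, 37, 42, 42, 42
The 3 values of 42 occupy positions 10–12 → each gets rank 12.
A has value 42 → rank 12.

12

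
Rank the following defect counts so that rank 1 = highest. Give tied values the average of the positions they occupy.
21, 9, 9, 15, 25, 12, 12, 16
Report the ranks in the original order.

Sorted (descending): 25, 21, 16, 15, 12, 12, 9, 9
The 2 values of 12 occupy positions 5–6 → average rank (5+6)/2 = 5.5.
The 2 values of 9 occupy positions 7–8 → average rank (7+8)/2 = 7.5.

2, 7.5, 7.5, 4, 1, 5.5, 5.5, 3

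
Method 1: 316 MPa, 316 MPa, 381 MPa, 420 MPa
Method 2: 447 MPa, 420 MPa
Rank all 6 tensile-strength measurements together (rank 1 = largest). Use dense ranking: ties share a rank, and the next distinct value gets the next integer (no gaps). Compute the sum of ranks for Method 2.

Sorted (descending): 447, 420, 420, 381, 316, 316
The 2 values of 420 share dense rank 2.
The 2 values of 316 share dense rank 4.
Remaining distinct values take the next consecutive integers.
Method 2 values → pooled ranks: 447→1, 420→2
Rank sum = 1 + 2 = 3

3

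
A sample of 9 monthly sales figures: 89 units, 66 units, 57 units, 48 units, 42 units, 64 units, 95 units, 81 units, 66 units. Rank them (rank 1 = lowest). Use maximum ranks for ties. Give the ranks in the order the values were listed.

8, 6, 3, 2, 1, 4, 9, 7, 6

Sorted (ascending): 42, 48, 57, 64, 66, 66, 81, 89, 95
The 2 values of 66 occupy positions 5–6 → each gets rank 6.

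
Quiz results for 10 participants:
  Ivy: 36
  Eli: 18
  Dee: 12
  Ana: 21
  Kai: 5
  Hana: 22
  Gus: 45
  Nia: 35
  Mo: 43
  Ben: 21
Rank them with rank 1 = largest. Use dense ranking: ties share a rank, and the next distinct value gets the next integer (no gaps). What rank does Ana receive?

Sorted (descending): 45, 43, 36, 35, 22, 21, 21, 18, 12, 5
The 2 values of 21 share dense rank 6.
Remaining distinct values take the next consecutive integers.
Ana has value 21 → rank 6.

6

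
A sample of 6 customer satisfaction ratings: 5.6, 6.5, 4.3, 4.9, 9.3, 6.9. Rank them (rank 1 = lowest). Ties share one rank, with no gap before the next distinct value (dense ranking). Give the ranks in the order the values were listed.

3, 4, 1, 2, 6, 5

Sorted (ascending): 4.3, 4.9, 5.6, 6.5, 6.9, 9.3
No ties — each value takes its position as its rank.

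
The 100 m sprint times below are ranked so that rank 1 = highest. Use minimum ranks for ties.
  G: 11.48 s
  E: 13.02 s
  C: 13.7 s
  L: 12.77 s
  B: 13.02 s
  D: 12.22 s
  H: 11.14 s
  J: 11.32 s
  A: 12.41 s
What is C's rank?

1

Sorted (descending): 13.7, 13.02, 13.02, 12.77, 12.41, 12.22, 11.48, 11.32, 11.14
The 2 values of 13.02 occupy positions 2–3 → each gets rank 2.
C has value 13.7 s → rank 1.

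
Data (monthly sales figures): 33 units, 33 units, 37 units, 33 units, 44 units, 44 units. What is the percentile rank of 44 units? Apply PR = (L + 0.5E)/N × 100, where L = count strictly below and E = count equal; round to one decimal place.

83.3

N = 6.
Strictly below 44: 4. Equal to 44: 2.
PR = (4 + 0.5·2)/6 × 100 = 83.3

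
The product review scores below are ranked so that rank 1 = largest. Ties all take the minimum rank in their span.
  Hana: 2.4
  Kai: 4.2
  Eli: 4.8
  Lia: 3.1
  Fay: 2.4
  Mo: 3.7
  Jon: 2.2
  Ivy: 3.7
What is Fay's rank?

Sorted (descending): 4.8, 4.2, 3.7, 3.7, 3.1, 2.4, 2.4, 2.2
The 2 values of 3.7 occupy positions 3–4 → each gets rank 3.
The 2 values of 2.4 occupy positions 6–7 → each gets rank 6.
Fay has value 2.4 → rank 6.

6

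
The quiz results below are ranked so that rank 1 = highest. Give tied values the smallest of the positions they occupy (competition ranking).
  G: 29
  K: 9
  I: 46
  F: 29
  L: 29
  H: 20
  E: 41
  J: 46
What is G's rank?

4

Sorted (descending): 46, 46, 41, 29, 29, 29, 20, 9
The 2 values of 46 occupy positions 1–2 → each gets rank 1.
The 3 values of 29 occupy positions 4–6 → each gets rank 4.
G has value 29 → rank 4.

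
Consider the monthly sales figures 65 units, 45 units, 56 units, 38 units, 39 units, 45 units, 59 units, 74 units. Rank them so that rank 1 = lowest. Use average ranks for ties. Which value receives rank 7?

65

Sorted (ascending): 38, 39, 45, 45, 56, 59, 65, 74
The 2 values of 45 occupy positions 3–4 → average rank (3+4)/2 = 3.5.
Rank 7 → value 65.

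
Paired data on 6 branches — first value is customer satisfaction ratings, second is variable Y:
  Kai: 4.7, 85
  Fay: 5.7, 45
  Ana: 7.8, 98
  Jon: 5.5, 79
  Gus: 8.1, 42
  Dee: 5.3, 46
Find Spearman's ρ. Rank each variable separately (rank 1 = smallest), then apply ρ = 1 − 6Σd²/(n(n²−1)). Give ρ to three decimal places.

-0.371

Ranks of variable 1: 1, 4, 5, 3, 6, 2
Ranks of variable 2: 5, 2, 6, 4, 1, 3
d = r₁ − r₂: -4, 2, -1, -1, 5, -1
d²: 16, 4, 1, 1, 25, 1; Σd² = 48
ρ = 1 − 6·48/(6·35) = 1 − 288/210 = -0.371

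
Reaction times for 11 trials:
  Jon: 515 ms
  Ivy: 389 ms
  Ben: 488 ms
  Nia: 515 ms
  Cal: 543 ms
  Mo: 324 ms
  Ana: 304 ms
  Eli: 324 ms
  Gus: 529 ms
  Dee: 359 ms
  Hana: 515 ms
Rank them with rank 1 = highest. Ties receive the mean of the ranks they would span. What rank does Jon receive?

Sorted (descending): 543, 529, 515, 515, 515, 488, 389, 359, 324, 324, 304
The 3 values of 515 occupy positions 3–5 → average rank 4.
The 2 values of 324 occupy positions 9–10 → average rank (9+10)/2 = 9.5.
Jon has value 515 ms → rank 4.

4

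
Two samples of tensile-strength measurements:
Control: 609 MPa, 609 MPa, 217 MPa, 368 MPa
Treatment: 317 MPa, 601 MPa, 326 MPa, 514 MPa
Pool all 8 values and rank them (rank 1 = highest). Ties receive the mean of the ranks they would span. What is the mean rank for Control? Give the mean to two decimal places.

4.00

Sorted (descending): 609, 609, 601, 514, 368, 326, 317, 217
The 2 values of 609 occupy positions 1–2 → average rank (1+2)/2 = 1.5.
Control values → pooled ranks: 609→1.5, 609→1.5, 217→8, 368→5
Mean rank = (1.5 + 1.5 + 8 + 5) / 4 = 4.00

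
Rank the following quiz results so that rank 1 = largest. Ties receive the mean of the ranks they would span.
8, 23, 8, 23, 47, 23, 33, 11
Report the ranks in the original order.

7.5, 4, 7.5, 4, 1, 4, 2, 6

Sorted (descending): 47, 33, 23, 23, 23, 11, 8, 8
The 3 values of 23 occupy positions 3–5 → average rank 4.
The 2 values of 8 occupy positions 7–8 → average rank (7+8)/2 = 7.5.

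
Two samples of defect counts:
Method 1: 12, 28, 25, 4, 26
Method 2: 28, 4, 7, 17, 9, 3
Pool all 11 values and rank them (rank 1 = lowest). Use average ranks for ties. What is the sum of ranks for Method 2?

30

Sorted (ascending): 3, 4, 4, 7, 9, 12, 17, 25, 26, 28, 28
The 2 values of 4 occupy positions 2–3 → average rank (2+3)/2 = 2.5.
The 2 values of 28 occupy positions 10–11 → average rank (10+11)/2 = 10.5.
Method 2 values → pooled ranks: 28→10.5, 4→2.5, 7→4, 17→7, 9→5, 3→1
Rank sum = 10.5 + 2.5 + 4 + 7 + 5 + 1 = 30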